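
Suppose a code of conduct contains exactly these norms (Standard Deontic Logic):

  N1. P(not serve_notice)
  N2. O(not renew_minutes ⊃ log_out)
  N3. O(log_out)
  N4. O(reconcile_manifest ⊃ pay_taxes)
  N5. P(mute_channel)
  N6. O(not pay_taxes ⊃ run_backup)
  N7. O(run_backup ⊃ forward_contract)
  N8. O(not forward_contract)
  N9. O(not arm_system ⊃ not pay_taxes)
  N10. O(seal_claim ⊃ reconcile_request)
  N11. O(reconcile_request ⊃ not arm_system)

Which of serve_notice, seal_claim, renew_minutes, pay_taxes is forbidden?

Premise 8 states O(not forward_contract) outright.
Premise 7, O(run_backup ⊃ forward_contract), contraposes to O(not forward_contract ⊃ not run_backup); with O(not forward_contract) we get O(not run_backup).
Premise 6, O(not pay_taxes ⊃ run_backup), contraposes to O(not run_backup ⊃ pay_taxes); with O(not run_backup) we get O(pay_taxes).
Premise 9 is O(not arm_system ⊃ not pay_taxes); contrapositively O(pay_taxes ⊃ arm_system). Since O(pay_taxes) holds, K gives O(arm_system).
Premise 11, O(reconcile_request ⊃ not arm_system), contraposes to O(arm_system ⊃ not reconcile_request); with O(arm_system) we get O(not reconcile_request).
The contrapositive of premise 10 (O(seal_claim ⊃ reconcile_request)) is O(not reconcile_request ⊃ not seal_claim), and O(not reconcile_request) is already established, so O(not seal_claim).
So O(not seal_claim) holds, i.e. seal_claim is forbidden. None of the other listed options is forbidden under the premises.

seal_claim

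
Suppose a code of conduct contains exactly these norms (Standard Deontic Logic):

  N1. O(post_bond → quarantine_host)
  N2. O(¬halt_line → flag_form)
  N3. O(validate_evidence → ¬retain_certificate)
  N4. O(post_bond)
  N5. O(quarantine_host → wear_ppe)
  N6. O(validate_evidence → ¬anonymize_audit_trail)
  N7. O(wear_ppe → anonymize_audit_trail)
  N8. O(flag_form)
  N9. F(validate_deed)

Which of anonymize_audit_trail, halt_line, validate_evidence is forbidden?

validate_evidence

From premise 4 we have O(post_bond).
With premise 1, O(post_bond → quarantine_host), the K-axiom yields O(quarantine_host).
Premise 5 is O(quarantine_host → wear_ppe); since O(quarantine_host), deontic closure gives O(wear_ppe).
From O(wear_ppe) and premise 7, O(wear_ppe → anonymize_audit_trail), we obtain O(anonymize_audit_trail).
Premise 6 is O(validate_evidence → ¬anonymize_audit_trail); contrapositively O(anonymize_audit_trail → ¬validate_evidence). Since O(anonymize_audit_trail) holds, K gives O(¬validate_evidence).
So O(¬validate_evidence) holds, i.e. validate_evidence is forbidden. None of the other listed options is forbidden under the premises.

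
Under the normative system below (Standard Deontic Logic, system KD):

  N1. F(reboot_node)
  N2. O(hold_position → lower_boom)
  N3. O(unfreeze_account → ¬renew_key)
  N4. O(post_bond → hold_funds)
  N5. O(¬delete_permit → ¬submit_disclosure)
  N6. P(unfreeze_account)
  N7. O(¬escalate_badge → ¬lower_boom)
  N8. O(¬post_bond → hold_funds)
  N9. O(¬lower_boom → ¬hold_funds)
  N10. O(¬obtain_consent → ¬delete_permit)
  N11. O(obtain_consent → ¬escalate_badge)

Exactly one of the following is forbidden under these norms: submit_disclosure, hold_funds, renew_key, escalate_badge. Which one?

submit_disclosure

Premises 4 and 8 are O(post_bond → hold_funds) and O(¬post_bond → hold_funds); every ideal world satisfies post_bond or ¬post_bond, so in either case hold_funds holds — hence O(hold_funds).
The contrapositive of premise 9 (O(¬lower_boom → ¬hold_funds)) is O(hold_funds → lower_boom), and O(hold_funds) is already established, so O(lower_boom).
The contrapositive of premise 7 (O(¬escalate_badge → ¬lower_boom)) is O(lower_boom → escalate_badge), and O(lower_boom) is already established, so O(escalate_badge).
The contrapositive of premise 11 (O(obtain_consent → ¬escalate_badge)) is O(escalate_badge → ¬obtain_consent), and O(escalate_badge) is already established, so O(¬obtain_consent).
From O(¬obtain_consent) and premise 10, O(¬obtain_consent → ¬delete_permit), we obtain O(¬delete_permit).
Applying K to premise 5 (O(¬delete_permit → ¬submit_disclosure)) and O(¬delete_permit) yields O(¬submit_disclosure).
So O(¬submit_disclosure) holds, i.e. submit_disclosure is forbidden. None of the other listed options is forbidden under the premises.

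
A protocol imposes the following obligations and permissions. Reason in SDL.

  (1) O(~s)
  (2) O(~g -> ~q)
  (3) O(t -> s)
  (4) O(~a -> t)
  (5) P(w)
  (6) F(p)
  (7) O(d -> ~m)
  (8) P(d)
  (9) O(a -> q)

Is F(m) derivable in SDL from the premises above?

No

Premise 7 is O(d -> ~m), but O(d) is not derivable from the premises (the permission P(d) asserts only ~O(~d), not O(d)), so it does not yield O(~m).
No other premise forces O(~m). An ideal world satisfying every premise can still have m true, so F(m) is not derivable.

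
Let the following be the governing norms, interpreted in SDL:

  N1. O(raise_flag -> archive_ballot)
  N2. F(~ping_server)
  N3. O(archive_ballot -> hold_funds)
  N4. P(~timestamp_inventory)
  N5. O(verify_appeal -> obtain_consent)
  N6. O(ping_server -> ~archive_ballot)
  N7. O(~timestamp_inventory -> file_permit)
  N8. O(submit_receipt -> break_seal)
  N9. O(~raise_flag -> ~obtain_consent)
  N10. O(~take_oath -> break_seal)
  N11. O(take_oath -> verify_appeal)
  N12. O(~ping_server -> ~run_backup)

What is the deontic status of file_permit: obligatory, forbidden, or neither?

Neither

Premise 7 is O(~timestamp_inventory -> file_permit), but O(~timestamp_inventory) is not derivable from the premises (the permission P(~timestamp_inventory) asserts only ~O(timestamp_inventory), not O(~timestamp_inventory)), so it does not yield O(file_permit).
No premise or chain of K-axiom applications forces O(file_permit), and none forces O(~file_permit). So file_permit is neither obligatory nor forbidden under these norms.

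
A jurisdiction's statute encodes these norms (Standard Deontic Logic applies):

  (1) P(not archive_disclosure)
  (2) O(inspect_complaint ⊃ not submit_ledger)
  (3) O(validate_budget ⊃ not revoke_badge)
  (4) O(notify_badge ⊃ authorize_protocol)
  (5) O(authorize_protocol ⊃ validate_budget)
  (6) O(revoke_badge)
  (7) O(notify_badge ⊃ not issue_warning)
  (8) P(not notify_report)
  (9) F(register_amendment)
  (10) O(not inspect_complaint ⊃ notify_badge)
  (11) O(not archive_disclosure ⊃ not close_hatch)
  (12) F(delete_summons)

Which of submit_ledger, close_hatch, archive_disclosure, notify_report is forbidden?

From premise 6 we have O(revoke_badge).
The contrapositive of premise 3 (O(validate_budget ⊃ not revoke_badge)) is O(revoke_badge ⊃ not validate_budget), and O(revoke_badge) is already established, so O(not validate_budget).
Premise 5, O(authorize_protocol ⊃ validate_budget), contraposes to O(not validate_budget ⊃ not authorize_protocol); with O(not validate_budget) we get O(not authorize_protocol).
Premise 4, O(notify_badge ⊃ authorize_protocol), contraposes to O(not authorize_protocol ⊃ not notify_badge); with O(not authorize_protocol) we get O(not notify_badge).
Premise 10, O(not inspect_complaint ⊃ notify_badge), contraposes to O(not notify_badge ⊃ inspect_complaint); with O(not notify_badge) we get O(inspect_complaint).
Premise 2 is O(inspect_complaint ⊃ not submit_ledger); since O(inspect_complaint), deontic closure gives O(not submit_ledger).
So O(not submit_ledger) holds, i.e. submit_ledger is forbidden. None of the other listed options is forbidden under the premises.

submit_ledger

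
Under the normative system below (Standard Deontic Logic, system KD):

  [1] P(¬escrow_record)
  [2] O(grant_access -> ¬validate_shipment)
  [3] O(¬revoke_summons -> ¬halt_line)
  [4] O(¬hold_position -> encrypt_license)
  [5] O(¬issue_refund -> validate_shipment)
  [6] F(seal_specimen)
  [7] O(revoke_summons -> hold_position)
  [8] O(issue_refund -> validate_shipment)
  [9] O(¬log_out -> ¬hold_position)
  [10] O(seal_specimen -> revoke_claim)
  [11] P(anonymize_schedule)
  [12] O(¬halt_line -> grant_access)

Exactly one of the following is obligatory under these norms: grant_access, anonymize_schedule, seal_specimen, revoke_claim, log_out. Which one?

By case analysis on ¬issue_refund: premise 5 gives O(¬issue_refund -> validate_shipment) and premise 8 gives O(issue_refund -> validate_shipment), so O(validate_shipment) either way.
The contrapositive of premise 2 (O(grant_access -> ¬validate_shipment)) is O(validate_shipment -> ¬grant_access), and O(validate_shipment) is already established, so O(¬grant_access).
The contrapositive of premise 12 (O(¬halt_line -> grant_access)) is O(¬grant_access -> halt_line), and O(¬grant_access) is already established, so O(halt_line).
Premise 3, O(¬revoke_summons -> ¬halt_line), contraposes to O(halt_line -> revoke_summons); with O(halt_line) we get O(revoke_summons).
Premise 7 is O(revoke_summons -> hold_position); since O(revoke_summons), deontic closure gives O(hold_position).
The contrapositive of premise 9 (O(¬log_out -> ¬hold_position)) is O(hold_position -> log_out), and O(hold_position) is already established, so O(log_out).
So O(log_out) holds — log_out is obligatory. None of the other listed options is made obligatory by any chain of premises.

log_out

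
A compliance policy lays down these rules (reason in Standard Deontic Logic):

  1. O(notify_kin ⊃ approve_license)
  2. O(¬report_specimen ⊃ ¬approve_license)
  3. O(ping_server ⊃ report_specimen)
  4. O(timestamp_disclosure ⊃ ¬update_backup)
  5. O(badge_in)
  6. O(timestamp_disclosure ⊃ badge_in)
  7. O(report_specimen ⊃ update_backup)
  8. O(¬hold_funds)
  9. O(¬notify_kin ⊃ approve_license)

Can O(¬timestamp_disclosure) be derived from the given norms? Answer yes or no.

Premises 9 and 1 are O(¬notify_kin ⊃ approve_license) and O(notify_kin ⊃ approve_license); every ideal world satisfies ¬notify_kin or notify_kin, so in either case approve_license holds — hence O(approve_license).
The contrapositive of premise 2 (O(¬report_specimen ⊃ ¬approve_license)) is O(approve_license ⊃ report_specimen), and O(approve_license) is already established, so O(report_specimen).
Premise 7 is O(report_specimen ⊃ update_backup); since O(report_specimen), deontic closure gives O(update_backup).
The contrapositive of premise 4 (O(timestamp_disclosure ⊃ ¬update_backup)) is O(update_backup ⊃ ¬timestamp_disclosure), and O(update_backup) is already established, so O(¬timestamp_disclosure).
Premises 3, 5, 6, 8 do not contribute to this derivation.
So O(¬timestamp_disclosure) follows.

Yes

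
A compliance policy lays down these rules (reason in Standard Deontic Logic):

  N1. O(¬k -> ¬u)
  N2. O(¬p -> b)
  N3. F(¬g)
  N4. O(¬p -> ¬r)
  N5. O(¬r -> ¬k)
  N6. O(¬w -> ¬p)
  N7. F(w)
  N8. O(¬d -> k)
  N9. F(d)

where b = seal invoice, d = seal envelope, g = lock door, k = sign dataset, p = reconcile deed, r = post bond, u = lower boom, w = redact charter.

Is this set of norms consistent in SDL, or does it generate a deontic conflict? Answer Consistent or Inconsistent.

Inconsistent

F(d) at premise 9 means O(¬d).
Premise 8 is O(¬d -> k); since O(¬d), deontic closure gives O(k).
Premise 5 is O(¬r -> ¬k); contrapositively O(k -> r). Since O(k) holds, K gives O(r).
The contrapositive of premise 4 (O(¬p -> ¬r)) is O(r -> p), and O(r) is already established, so O(p).
Premise 6 is O(¬w -> ¬p); contrapositively O(p -> w). Since O(p) holds, K gives O(w).
However, F(w) at premise 7 amounts to O(¬w).
We now have both O(w) and O(¬w) — w is simultaneously obligatory and forbidden, violating the D-axiom.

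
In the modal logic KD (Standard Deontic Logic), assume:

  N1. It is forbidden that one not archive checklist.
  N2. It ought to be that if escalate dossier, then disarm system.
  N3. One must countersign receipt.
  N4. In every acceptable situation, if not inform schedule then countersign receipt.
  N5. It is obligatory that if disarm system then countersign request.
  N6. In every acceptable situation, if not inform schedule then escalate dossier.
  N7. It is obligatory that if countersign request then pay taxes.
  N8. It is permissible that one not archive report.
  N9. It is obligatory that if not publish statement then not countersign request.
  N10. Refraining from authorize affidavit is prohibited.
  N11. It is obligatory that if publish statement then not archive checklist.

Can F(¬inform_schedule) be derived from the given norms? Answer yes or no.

Yes

Premise 1, F(¬archive_checklist), is equivalent to O(archive_checklist).
The contrapositive of premise 11 (O(publish_statement → ¬archive_checklist)) is O(archive_checklist → ¬publish_statement), and O(archive_checklist) is already established, so O(¬publish_statement).
Applying K to premise 9 (O(¬publish_statement → ¬countersign_request)) and O(¬publish_statement) yields O(¬countersign_request).
Premise 5, O(disarm_system → countersign_request), contraposes to O(¬countersign_request → ¬disarm_system); with O(¬countersign_request) we get O(¬disarm_system).
Premise 2 is O(escalate_dossier → disarm_system); contrapositively O(¬disarm_system → ¬escalate_dossier). Since O(¬disarm_system) holds, K gives O(¬escalate_dossier).
Premise 6, O(¬inform_schedule → escalate_dossier), contraposes to O(¬escalate_dossier → inform_schedule); with O(¬escalate_dossier) we get O(inform_schedule).
Premises 3, 4, 7, 8, 10 do not contribute to this derivation.
So O(inform_schedule) holds, i.e. F(¬inform_schedule). The claim follows.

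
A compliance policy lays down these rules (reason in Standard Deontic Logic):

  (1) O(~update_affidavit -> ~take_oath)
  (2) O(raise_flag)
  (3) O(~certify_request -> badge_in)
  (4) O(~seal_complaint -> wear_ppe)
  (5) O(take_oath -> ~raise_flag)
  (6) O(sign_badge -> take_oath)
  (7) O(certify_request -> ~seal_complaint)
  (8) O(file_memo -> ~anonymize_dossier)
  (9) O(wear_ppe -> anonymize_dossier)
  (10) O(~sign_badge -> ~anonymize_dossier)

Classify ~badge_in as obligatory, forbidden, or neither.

From premise 2 we have O(raise_flag).
Premise 5, O(take_oath -> ~raise_flag), contraposes to O(raise_flag -> ~take_oath); with O(raise_flag) we get O(~take_oath).
Premise 6, O(sign_badge -> take_oath), contraposes to O(~take_oath -> ~sign_badge); with O(~take_oath) we get O(~sign_badge).
With premise 10, O(~sign_badge -> ~anonymize_dossier), the K-axiom yields O(~anonymize_dossier).
Premise 9 is O(wear_ppe -> anonymize_dossier); contrapositively O(~anonymize_dossier -> ~wear_ppe). Since O(~anonymize_dossier) holds, K gives O(~wear_ppe).
Premise 4, O(~seal_complaint -> wear_ppe), contraposes to O(~wear_ppe -> seal_complaint); with O(~wear_ppe) we get O(seal_complaint).
Premise 7, O(certify_request -> ~seal_complaint), contraposes to O(seal_complaint -> ~certify_request); with O(seal_complaint) we get O(~certify_request).
With premise 3, O(~certify_request -> badge_in), the K-axiom yields O(badge_in).
Premises 1, 8 do not contribute to this derivation.
Thus O(badge_in), which is F(~badge_in): ~badge_in is forbidden.

Forbidden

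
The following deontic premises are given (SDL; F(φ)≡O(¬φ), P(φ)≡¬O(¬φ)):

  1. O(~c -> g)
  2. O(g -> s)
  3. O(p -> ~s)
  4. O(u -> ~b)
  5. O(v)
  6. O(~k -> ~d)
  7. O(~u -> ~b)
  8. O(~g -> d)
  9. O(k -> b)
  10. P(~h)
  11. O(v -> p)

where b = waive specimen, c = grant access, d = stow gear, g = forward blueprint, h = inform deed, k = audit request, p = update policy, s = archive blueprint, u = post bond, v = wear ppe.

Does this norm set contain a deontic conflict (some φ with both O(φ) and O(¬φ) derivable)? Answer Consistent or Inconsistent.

Inconsistent

By case analysis on u: premise 4 gives O(u -> ~b) and premise 7 gives O(~u -> ~b), so O(~b) either way.
Premise 9 is O(k -> b); contrapositively O(~b -> ~k). Since O(~b) holds, K gives O(~k).
From O(~k) and premise 6, O(~k -> ~d), we obtain O(~d).
Premise 8 is O(~g -> d); contrapositively O(~d -> g). Since O(~d) holds, K gives O(g).
From O(g) and premise 2, O(g -> s), we obtain O(s).
Premise 3, O(p -> ~s), contraposes to O(s -> ~p); with O(s) we get O(~p).
Premise 11, O(v -> p), contraposes to O(~p -> ~v); with O(~p) we get O(~v).
However, premise 5 gives O(v).
We now have both O(~v) and O(v) — v is simultaneously obligatory and forbidden, violating the D-axiom.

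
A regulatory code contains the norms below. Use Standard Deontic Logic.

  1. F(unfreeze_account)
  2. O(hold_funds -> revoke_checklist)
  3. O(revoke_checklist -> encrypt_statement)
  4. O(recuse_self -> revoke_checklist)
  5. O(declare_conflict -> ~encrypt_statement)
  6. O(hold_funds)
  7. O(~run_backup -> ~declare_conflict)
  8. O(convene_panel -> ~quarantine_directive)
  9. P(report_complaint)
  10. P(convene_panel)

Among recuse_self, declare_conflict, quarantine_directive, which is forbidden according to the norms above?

declare_conflict

Premise 6 gives O(hold_funds).
From O(hold_funds) and premise 2, O(hold_funds -> revoke_checklist), we obtain O(revoke_checklist).
With premise 3, O(revoke_checklist -> encrypt_statement), the K-axiom yields O(encrypt_statement).
Premise 5 is O(declare_conflict -> ~encrypt_statement); contrapositively O(encrypt_statement -> ~declare_conflict). Since O(encrypt_statement) holds, K gives O(~declare_conflict).
So O(~declare_conflict) holds, i.e. declare_conflict is forbidden. None of the other listed options is forbidden under the premises.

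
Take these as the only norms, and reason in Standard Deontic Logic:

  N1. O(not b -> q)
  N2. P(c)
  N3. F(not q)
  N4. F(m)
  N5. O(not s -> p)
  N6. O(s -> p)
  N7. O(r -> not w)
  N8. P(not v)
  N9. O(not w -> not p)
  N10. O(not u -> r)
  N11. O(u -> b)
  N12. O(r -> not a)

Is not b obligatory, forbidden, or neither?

By case analysis on s: premise 6 gives O(s -> p) and premise 5 gives O(not s -> p), so O(p) either way.
Premise 9 is O(not w -> not p); contrapositively O(p -> w). Since O(p) holds, K gives O(w).
The contrapositive of premise 7 (O(r -> not w)) is O(w -> not r), and O(w) is already established, so O(not r).
The contrapositive of premise 10 (O(not u -> r)) is O(not r -> u), and O(not r) is already established, so O(u).
Premise 11 is O(u -> b); since O(u), deontic closure gives O(b).
Premises 1, 2, 3, 4, 8, 12 do not contribute to this derivation.
Thus O(b), which is F(not b): not b is forbidden.

Forbidden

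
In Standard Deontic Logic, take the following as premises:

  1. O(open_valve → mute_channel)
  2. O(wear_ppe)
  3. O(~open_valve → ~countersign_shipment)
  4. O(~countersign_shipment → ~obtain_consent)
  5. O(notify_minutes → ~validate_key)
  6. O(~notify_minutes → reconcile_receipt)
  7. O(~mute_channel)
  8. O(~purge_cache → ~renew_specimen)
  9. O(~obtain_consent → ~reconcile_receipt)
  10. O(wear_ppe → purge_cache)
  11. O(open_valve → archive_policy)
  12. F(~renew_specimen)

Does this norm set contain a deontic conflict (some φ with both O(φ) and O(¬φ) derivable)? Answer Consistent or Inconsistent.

Consistent

Premise 8 is O(~purge_cache → ~renew_specimen), but O(~purge_cache) is not derivable from the premises, so it does not yield O(~renew_specimen).
So O(~renew_specimen) is not derivable, and the apparent clash with O(renew_specimen) does not arise.
A world satisfying every obligation exists (e.g. archive_policy=false, countersign_shipment=false, mute_channel=false, notify_minutes=true, obtain_consent=false, open_valve=false, purge_cache=true, reconcile_receipt=false, renew_specimen=true, validate_key=false, wear_ppe=true); no atom is both obligatory and forbidden, so the set is consistent.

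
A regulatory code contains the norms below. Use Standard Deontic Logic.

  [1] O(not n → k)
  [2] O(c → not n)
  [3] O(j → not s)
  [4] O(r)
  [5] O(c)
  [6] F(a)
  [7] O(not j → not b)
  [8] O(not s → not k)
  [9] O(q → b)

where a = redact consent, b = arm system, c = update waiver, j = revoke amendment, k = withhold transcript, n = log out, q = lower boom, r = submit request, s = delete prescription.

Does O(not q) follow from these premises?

Yes

Premise 5 states O(c) outright.
From O(c) and premise 2, O(c → not n), we obtain O(not n).
Premise 1 is O(not n → k); since O(not n), deontic closure gives O(k).
Premise 8, O(not s → not k), contraposes to O(k → s); with O(k) we get O(s).
Premise 3, O(j → not s), contraposes to O(s → not j); with O(s) we get O(not j).
Premise 7 is O(not j → not b); since O(not j), deontic closure gives O(not b).
Premise 9 is O(q → b); contrapositively O(not b → not q). Since O(not b) holds, K gives O(not q).
Premises 4, 6 do not contribute to this derivation.
So O(not q) follows.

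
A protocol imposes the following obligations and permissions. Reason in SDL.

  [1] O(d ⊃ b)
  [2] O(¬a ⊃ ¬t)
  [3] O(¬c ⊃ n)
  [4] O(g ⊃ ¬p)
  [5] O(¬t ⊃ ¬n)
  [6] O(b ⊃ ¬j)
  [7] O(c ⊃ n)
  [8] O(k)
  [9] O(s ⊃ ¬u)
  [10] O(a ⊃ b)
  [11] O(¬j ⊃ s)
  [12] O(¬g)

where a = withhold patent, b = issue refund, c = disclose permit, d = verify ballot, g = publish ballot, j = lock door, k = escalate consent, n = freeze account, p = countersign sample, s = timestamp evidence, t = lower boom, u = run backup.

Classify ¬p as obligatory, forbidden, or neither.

Neither

Premise 4 is O(g ⊃ ¬p), but O(g) is not derivable from the premises, so it does not yield O(¬p).
No premise or chain of K-axiom applications forces O(¬p), and none forces O(p). So ¬p is neither obligatory nor forbidden under these norms.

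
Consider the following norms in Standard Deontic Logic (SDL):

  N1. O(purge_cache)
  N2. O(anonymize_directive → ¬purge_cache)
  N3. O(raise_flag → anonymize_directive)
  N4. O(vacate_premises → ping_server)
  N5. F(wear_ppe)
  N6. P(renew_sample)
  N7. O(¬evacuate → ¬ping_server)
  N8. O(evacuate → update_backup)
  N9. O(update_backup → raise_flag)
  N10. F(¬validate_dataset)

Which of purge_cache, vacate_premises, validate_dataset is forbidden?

vacate_premises

Premise 1 states O(purge_cache) outright.
Premise 2, O(anonymize_directive → ¬purge_cache), contraposes to O(purge_cache → ¬anonymize_directive); with O(purge_cache) we get O(¬anonymize_directive).
Premise 3 is O(raise_flag → anonymize_directive); contrapositively O(¬anonymize_directive → ¬raise_flag). Since O(¬anonymize_directive) holds, K gives O(¬raise_flag).
The contrapositive of premise 9 (O(update_backup → raise_flag)) is O(¬raise_flag → ¬update_backup), and O(¬raise_flag) is already established, so O(¬update_backup).
Premise 8, O(evacuate → update_backup), contraposes to O(¬update_backup → ¬evacuate); with O(¬update_backup) we get O(¬evacuate).
From O(¬evacuate) and premise 7, O(¬evacuate → ¬ping_server), we obtain O(¬ping_server).
The contrapositive of premise 4 (O(vacate_premises → ping_server)) is O(¬ping_server → ¬vacate_premises), and O(¬ping_server) is already established, so O(¬vacate_premises).
So O(¬vacate_premises) holds, i.e. vacate_premises is forbidden. None of the other listed options is forbidden under the premises.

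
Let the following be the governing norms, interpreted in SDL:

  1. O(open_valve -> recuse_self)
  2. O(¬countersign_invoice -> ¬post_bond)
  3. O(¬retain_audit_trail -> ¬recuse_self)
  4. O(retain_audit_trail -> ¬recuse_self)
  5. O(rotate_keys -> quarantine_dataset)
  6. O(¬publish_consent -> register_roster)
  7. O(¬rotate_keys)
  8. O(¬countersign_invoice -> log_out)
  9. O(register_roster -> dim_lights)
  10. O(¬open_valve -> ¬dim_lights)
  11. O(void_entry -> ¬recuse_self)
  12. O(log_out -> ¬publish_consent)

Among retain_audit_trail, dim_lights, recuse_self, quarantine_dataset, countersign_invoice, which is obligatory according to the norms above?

countersign_invoice

Premises 3 and 4 cover both cases: O(¬retain_audit_trail -> ¬recuse_self) and O(retain_audit_trail -> ¬recuse_self). Since ¬retain_audit_trail ∨ retain_audit_trail is a tautology, O(¬recuse_self) follows.
Premise 1 is O(open_valve -> recuse_self); contrapositively O(¬recuse_self -> ¬open_valve). Since O(¬recuse_self) holds, K gives O(¬open_valve).
Premise 10 is O(¬open_valve -> ¬dim_lights); since O(¬open_valve), deontic closure gives O(¬dim_lights).
Premise 9 is O(register_roster -> dim_lights); contrapositively O(¬dim_lights -> ¬register_roster). Since O(¬dim_lights) holds, K gives O(¬register_roster).
Premise 6, O(¬publish_consent -> register_roster), contraposes to O(¬register_roster -> publish_consent); with O(¬register_roster) we get O(publish_consent).
The contrapositive of premise 12 (O(log_out -> ¬publish_consent)) is O(publish_consent -> ¬log_out), and O(publish_consent) is already established, so O(¬log_out).
Premise 8 is O(¬countersign_invoice -> log_out); contrapositively O(¬log_out -> countersign_invoice). Since O(¬log_out) holds, K gives O(countersign_invoice).
So O(countersign_invoice) holds — countersign_invoice is obligatory. None of the other listed options is made obligatory by any chain of premises.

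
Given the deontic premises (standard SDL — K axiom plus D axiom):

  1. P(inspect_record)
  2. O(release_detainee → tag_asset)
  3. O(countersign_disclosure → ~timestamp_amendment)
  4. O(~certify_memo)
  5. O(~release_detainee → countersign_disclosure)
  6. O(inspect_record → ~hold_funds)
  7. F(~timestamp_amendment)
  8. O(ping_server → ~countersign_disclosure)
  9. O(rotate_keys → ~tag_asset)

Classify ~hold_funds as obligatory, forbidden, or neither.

Neither

Premise 6 is O(inspect_record → ~hold_funds), but O(inspect_record) is not derivable from the premises (the permission P(inspect_record) asserts only ~O(~inspect_record), not O(inspect_record)), so it does not yield O(~hold_funds).
No premise or chain of K-axiom applications forces O(~hold_funds), and none forces O(hold_funds). So ~hold_funds is neither obligatory nor forbidden under these norms.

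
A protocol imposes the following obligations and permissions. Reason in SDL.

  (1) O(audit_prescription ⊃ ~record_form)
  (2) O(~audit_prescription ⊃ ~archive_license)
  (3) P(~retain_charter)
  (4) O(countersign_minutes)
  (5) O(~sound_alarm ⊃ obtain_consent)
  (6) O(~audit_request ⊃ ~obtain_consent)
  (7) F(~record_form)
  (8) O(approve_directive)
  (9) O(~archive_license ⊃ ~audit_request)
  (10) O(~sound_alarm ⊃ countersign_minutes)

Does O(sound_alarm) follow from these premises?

Yes

Premise 7, F(~record_form), is equivalent to O(record_form).
Premise 1, O(audit_prescription ⊃ ~record_form), contraposes to O(record_form ⊃ ~audit_prescription); with O(record_form) we get O(~audit_prescription).
Applying K to premise 2 (O(~audit_prescription ⊃ ~archive_license)) and O(~audit_prescription) yields O(~archive_license).
From O(~archive_license) and premise 9, O(~archive_license ⊃ ~audit_request), we obtain O(~audit_request).
With premise 6, O(~audit_request ⊃ ~obtain_consent), the K-axiom yields O(~obtain_consent).
The contrapositive of premise 5 (O(~sound_alarm ⊃ obtain_consent)) is O(~obtain_consent ⊃ sound_alarm), and O(~obtain_consent) is already established, so O(sound_alarm).
Premises 3, 4, 8, 10 do not contribute to this derivation.
So O(sound_alarm) follows.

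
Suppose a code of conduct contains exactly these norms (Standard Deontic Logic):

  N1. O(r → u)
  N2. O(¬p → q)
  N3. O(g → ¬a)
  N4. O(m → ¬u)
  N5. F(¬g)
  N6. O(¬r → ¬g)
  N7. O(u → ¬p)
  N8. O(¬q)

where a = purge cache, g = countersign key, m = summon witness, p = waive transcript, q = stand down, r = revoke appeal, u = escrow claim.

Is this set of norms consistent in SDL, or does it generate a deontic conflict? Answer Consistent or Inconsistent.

Premise 8 states O(¬q) outright.
The contrapositive of premise 2 (O(¬p → q)) is O(¬q → p), and O(¬q) is already established, so O(p).
Premise 7 is O(u → ¬p); contrapositively O(p → ¬u). Since O(p) holds, K gives O(¬u).
The contrapositive of premise 1 (O(r → u)) is O(¬u → ¬r), and O(¬u) is already established, so O(¬r).
Applying K to premise 6 (O(¬r → ¬g)) and O(¬r) yields O(¬g).
However, F(¬g) at premise 5 amounts to O(g).
We now have both O(¬g) and O(g) — g is simultaneously obligatory and forbidden, violating the D-axiom.

Inconsistent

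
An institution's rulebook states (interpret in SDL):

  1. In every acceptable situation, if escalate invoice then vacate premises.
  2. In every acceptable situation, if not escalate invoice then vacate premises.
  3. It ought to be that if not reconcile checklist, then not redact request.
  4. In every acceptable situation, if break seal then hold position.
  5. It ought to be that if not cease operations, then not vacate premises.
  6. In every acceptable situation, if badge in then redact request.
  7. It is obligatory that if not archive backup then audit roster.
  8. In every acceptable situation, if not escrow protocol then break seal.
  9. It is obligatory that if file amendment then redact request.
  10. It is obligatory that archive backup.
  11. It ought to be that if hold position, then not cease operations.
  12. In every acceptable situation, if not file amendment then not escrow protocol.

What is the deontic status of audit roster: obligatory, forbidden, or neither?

Neither

Premise 7 is O(¬archive_backup → audit_roster), but O(¬archive_backup) is not derivable from the premises, so it does not yield O(audit_roster).
No premise or chain of K-axiom applications forces O(audit_roster), and none forces O(¬audit_roster). So audit_roster is neither obligatory nor forbidden under these norms.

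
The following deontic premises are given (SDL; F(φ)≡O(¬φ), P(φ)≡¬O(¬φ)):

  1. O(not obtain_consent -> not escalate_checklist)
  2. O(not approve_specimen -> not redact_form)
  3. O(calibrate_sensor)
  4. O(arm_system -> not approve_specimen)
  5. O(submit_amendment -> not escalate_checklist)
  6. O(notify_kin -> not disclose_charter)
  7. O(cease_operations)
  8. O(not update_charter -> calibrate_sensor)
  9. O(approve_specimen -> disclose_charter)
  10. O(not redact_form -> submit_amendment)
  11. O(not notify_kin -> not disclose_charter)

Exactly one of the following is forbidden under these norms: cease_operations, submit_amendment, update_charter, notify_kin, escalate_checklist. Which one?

escalate_checklist

By case analysis on not notify_kin: premise 11 gives O(not notify_kin -> not disclose_charter) and premise 6 gives O(notify_kin -> not disclose_charter), so O(not disclose_charter) either way.
Premise 9, O(approve_specimen -> disclose_charter), contraposes to O(not disclose_charter -> not approve_specimen); with O(not disclose_charter) we get O(not approve_specimen).
From O(not approve_specimen) and premise 2, O(not approve_specimen -> not redact_form), we obtain O(not redact_form).
From O(not redact_form) and premise 10, O(not redact_form -> submit_amendment), we obtain O(submit_amendment).
Applying K to premise 5 (O(submit_amendment -> not escalate_checklist)) and O(submit_amendment) yields O(not escalate_checklist).
So O(not escalate_checklist) holds, i.e. escalate_checklist is forbidden. None of the other listed options is forbidden under the premises.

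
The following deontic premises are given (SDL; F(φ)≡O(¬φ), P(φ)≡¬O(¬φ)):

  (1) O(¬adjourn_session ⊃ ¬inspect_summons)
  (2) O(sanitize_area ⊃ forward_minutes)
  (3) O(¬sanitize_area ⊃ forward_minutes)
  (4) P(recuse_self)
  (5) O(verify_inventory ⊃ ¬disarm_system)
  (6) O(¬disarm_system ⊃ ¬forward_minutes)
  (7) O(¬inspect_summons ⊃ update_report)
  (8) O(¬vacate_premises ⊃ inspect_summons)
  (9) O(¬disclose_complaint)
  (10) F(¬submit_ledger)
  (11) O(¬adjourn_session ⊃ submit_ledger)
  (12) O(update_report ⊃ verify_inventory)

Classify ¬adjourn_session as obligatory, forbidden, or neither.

Premises 3 and 2 are O(¬sanitize_area ⊃ forward_minutes) and O(sanitize_area ⊃ forward_minutes); every ideal world satisfies ¬sanitize_area or sanitize_area, so in either case forward_minutes holds — hence O(forward_minutes).
Premise 6 is O(¬disarm_system ⊃ ¬forward_minutes); contrapositively O(forward_minutes ⊃ disarm_system). Since O(forward_minutes) holds, K gives O(disarm_system).
Premise 5 is O(verify_inventory ⊃ ¬disarm_system); contrapositively O(disarm_system ⊃ ¬verify_inventory). Since O(disarm_system) holds, K gives O(¬verify_inventory).
The contrapositive of premise 12 (O(update_report ⊃ verify_inventory)) is O(¬verify_inventory ⊃ ¬update_report), and O(¬verify_inventory) is already established, so O(¬update_report).
The contrapositive of premise 7 (O(¬inspect_summons ⊃ update_report)) is O(¬update_report ⊃ inspect_summons), and O(¬update_report) is already established, so O(inspect_summons).
Premise 1, O(¬adjourn_session ⊃ ¬inspect_summons), contraposes to O(inspect_summons ⊃ adjourn_session); with O(inspect_summons) we get O(adjourn_session).
Premises 4, 8, 9, 10, 11 do not contribute to this derivation.
Thus O(adjourn_session), which is F(¬adjourn_session): ¬adjourn_session is forbidden.

Forbidden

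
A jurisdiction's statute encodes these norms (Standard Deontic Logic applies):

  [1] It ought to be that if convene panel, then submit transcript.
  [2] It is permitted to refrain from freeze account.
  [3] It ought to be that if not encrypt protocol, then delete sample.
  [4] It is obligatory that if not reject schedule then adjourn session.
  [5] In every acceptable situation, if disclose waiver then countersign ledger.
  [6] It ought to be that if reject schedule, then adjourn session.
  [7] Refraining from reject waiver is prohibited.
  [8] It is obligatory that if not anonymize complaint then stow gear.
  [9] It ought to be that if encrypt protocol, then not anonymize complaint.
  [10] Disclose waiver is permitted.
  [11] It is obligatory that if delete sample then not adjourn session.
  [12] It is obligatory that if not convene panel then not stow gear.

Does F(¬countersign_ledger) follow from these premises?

No

Premise 5 is O(disclose_waiver → countersign_ledger), but O(disclose_waiver) is not derivable from the premises (the permission P(disclose_waiver) asserts only ¬O(¬disclose_waiver), not O(disclose_waiver)), so it does not yield O(countersign_ledger).
No other premise forces O(countersign_ledger). An ideal world satisfying every premise can still have ¬countersign_ledger true, so F(¬countersign_ledger) is not derivable.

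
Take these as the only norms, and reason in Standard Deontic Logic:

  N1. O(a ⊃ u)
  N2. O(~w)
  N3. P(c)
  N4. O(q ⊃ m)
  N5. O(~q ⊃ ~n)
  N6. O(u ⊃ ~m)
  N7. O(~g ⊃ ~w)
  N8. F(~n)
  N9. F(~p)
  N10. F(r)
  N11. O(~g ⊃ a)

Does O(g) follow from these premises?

Yes

Premise 8 is F(~n), i.e. O(n).
Premise 5, O(~q ⊃ ~n), contraposes to O(n ⊃ q); with O(n) we get O(q).
From O(q) and premise 4, O(q ⊃ m), we obtain O(m).
The contrapositive of premise 6 (O(u ⊃ ~m)) is O(m ⊃ ~u), and O(m) is already established, so O(~u).
Premise 1 is O(a ⊃ u); contrapositively O(~u ⊃ ~a). Since O(~u) holds, K gives O(~a).
The contrapositive of premise 11 (O(~g ⊃ a)) is O(~a ⊃ g), and O(~a) is already established, so O(g).
Premises 2, 3, 7, 9, 10 do not contribute to this derivation.
So O(g) follows.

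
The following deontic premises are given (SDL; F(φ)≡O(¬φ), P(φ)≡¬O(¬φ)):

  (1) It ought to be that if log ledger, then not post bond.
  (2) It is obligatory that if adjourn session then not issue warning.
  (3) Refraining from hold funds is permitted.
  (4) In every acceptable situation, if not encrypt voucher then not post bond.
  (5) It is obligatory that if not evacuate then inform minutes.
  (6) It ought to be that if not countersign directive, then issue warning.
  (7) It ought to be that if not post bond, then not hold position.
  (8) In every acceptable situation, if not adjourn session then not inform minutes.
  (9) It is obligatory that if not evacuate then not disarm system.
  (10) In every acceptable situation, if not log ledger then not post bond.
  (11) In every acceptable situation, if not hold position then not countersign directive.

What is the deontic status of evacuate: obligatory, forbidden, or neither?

Premises 10 and 1 are O(¬log_ledger → ¬post_bond) and O(log_ledger → ¬post_bond); every ideal world satisfies ¬log_ledger or log_ledger, so in either case ¬post_bond holds — hence O(¬post_bond).
Premise 7 is O(¬post_bond → ¬hold_position); since O(¬post_bond), deontic closure gives O(¬hold_position).
Applying K to premise 11 (O(¬hold_position → ¬countersign_directive)) and O(¬hold_position) yields O(¬countersign_directive).
Applying K to premise 6 (O(¬countersign_directive → issue_warning)) and O(¬countersign_directive) yields O(issue_warning).
The contrapositive of premise 2 (O(adjourn_session → ¬issue_warning)) is O(issue_warning → ¬adjourn_session), and O(issue_warning) is already established, so O(¬adjourn_session).
From O(¬adjourn_session) and premise 8, O(¬adjourn_session → ¬inform_minutes), we obtain O(¬inform_minutes).
Premise 5, O(¬evacuate → inform_minutes), contraposes to O(¬inform_minutes → evacuate); with O(¬inform_minutes) we get O(evacuate).
Premises 3, 4, 9 do not contribute to this derivation.
Hence evacuate is obligatory.

Obligatory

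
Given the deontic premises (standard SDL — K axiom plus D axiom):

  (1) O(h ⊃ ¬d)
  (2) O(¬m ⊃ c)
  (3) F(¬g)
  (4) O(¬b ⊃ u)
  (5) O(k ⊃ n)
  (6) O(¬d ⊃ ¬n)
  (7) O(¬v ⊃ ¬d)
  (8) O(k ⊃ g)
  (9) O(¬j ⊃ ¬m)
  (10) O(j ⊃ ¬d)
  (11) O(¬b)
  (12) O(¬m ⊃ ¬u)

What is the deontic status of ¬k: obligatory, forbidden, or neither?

Obligatory

From premise 11 we have O(¬b).
From O(¬b) and premise 4, O(¬b ⊃ u), we obtain O(u).
The contrapositive of premise 12 (O(¬m ⊃ ¬u)) is O(u ⊃ m), and O(u) is already established, so O(m).
The contrapositive of premise 9 (O(¬j ⊃ ¬m)) is O(m ⊃ j), and O(m) is already established, so O(j).
From O(j) and premise 10, O(j ⊃ ¬d), we obtain O(¬d).
Applying K to premise 6 (O(¬d ⊃ ¬n)) and O(¬d) yields O(¬n).
The contrapositive of premise 5 (O(k ⊃ n)) is O(¬n ⊃ ¬k), and O(¬n) is already established, so O(¬k).
Premises 1, 2, 3, 7, 8 do not contribute to this derivation.
Hence ¬k is obligatory.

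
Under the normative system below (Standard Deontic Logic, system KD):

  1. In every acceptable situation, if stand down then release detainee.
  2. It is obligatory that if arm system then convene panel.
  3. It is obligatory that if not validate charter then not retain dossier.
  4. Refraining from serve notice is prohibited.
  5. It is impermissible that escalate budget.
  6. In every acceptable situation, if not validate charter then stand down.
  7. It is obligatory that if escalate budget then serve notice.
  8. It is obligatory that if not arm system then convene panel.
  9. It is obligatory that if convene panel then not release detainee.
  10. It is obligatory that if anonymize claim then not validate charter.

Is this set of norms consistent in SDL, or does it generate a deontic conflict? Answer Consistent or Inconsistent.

Premise 7 is O(escalate_budget → serve_notice); even if O(serve_notice) held, inferring O(escalate_budget) would be affirming the consequent — invalid.
So O(escalate_budget) is not derivable, and the apparent clash with O(¬escalate_budget) does not arise.
A world satisfying every obligation exists (e.g. anonymize_claim=false, arm_system=false, convene_panel=true, escalate_budget=false, release_detainee=false, retain_dossier=false, serve_notice=true, stand_down=false, validate_charter=true); no atom is both obligatory and forbidden, so the set is consistent.

Consistent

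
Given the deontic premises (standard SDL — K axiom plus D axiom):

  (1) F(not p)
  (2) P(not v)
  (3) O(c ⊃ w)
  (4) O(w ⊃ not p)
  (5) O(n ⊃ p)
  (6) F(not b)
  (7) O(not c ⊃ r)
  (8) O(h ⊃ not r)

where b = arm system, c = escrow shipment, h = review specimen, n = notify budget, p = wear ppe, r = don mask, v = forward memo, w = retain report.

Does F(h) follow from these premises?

Premise 1, F(not p), is equivalent to O(p).
The contrapositive of premise 4 (O(w ⊃ not p)) is O(p ⊃ not w), and O(p) is already established, so O(not w).
Premise 3 is O(c ⊃ w); contrapositively O(not w ⊃ not c). Since O(not w) holds, K gives O(not c).
With premise 7, O(not c ⊃ r), the K-axiom yields O(r).
Premise 8 is O(h ⊃ not r); contrapositively O(r ⊃ not h). Since O(r) holds, K gives O(not h).
Premises 2, 5, 6 do not contribute to this derivation.
So O(not h) holds, i.e. F(h). The claim follows.

Yes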